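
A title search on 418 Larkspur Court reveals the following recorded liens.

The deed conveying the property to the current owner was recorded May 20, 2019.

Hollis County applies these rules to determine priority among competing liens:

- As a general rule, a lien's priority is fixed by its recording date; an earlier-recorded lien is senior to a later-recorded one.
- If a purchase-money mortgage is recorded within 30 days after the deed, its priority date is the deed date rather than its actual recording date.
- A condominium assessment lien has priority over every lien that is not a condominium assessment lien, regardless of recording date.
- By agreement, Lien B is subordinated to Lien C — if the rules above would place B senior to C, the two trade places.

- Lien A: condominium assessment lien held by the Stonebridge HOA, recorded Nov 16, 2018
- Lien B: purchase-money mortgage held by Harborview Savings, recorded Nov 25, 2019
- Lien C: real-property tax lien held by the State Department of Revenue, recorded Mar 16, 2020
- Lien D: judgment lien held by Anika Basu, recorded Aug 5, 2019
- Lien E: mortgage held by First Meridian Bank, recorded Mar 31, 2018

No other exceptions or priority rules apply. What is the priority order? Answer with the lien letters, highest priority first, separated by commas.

Effective dates after the stated exceptions: B was recorded 189 days after the deed — beyond 30 days — so no relation-back applies.
A is a condominium assessment lien, so it outranks all other liens regardless of date.
Remaining liens by effective date: E (Mar 31, 2018), D (Aug 5, 2019), B (Nov 25, 2019), C (Mar 16, 2020).
Because B would otherwise rank above C, the subordination swaps them.

A, E, D, C, B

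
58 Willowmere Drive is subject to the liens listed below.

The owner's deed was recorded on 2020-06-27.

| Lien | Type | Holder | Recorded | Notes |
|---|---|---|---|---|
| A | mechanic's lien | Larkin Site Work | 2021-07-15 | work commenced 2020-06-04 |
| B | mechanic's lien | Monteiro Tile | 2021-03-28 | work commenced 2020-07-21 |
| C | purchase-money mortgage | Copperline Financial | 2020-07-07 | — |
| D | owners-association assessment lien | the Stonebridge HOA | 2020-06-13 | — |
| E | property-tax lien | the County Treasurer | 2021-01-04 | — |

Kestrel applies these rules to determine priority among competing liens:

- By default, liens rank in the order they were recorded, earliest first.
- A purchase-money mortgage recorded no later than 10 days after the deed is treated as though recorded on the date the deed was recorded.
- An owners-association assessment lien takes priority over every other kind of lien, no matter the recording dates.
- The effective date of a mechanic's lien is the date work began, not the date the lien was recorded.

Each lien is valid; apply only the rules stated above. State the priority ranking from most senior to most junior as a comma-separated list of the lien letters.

D, A, C, B, E

Adjusting effective dates: A's effective date is 2020-06-04, when work began; B's effective date is 2020-07-21, when work began; C's effective date is the deed date, 2020-06-27.
As an owners-association assessment lien, D is senior to every other lien.
Among the remaining liens, by effective date: A (2020-06-04), C (2020-06-27), B (2020-07-21), E (2021-01-04).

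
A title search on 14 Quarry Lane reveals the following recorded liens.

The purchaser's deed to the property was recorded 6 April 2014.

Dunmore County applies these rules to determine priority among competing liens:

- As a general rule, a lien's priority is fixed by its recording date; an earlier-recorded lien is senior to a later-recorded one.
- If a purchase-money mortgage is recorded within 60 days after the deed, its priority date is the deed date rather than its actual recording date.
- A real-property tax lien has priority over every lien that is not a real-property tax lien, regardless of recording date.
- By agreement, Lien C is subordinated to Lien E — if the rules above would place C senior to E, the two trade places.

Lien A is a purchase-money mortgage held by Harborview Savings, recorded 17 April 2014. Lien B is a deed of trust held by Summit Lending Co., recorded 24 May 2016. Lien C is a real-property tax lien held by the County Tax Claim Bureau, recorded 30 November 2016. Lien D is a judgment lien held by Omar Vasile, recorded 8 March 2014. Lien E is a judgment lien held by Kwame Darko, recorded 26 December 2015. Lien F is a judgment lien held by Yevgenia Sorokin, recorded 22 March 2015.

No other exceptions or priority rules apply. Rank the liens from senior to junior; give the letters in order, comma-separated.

First, effective dates: A relates back to the deed date 6 April 2014.
As a real-property tax lien, C is senior to every other lien.
The other liens, earliest effective date first: D (8 March 2014), A (6 April 2014), F (22 March 2015), E (26 December 2015), B (24 May 2016).
The subordination applies — C was senior to E — so C and E swap.

E, D, A, F, C, B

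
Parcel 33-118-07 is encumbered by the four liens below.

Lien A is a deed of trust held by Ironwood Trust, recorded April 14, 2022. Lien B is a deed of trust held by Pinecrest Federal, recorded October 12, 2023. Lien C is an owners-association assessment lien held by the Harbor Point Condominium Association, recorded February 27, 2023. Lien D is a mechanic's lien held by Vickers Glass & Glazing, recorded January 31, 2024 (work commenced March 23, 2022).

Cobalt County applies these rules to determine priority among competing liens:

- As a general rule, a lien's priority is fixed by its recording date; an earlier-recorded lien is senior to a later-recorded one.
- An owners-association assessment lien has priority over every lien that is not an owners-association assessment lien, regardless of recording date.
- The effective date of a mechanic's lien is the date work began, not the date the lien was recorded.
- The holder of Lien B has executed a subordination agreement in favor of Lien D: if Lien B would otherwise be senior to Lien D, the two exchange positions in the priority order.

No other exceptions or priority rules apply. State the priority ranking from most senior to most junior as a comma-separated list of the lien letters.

Effective dates after the stated exceptions: D is treated as recorded March 23, 2022, the work-commencement date.
C, as an owners-association assessment lien, has superpriority and ranks first.
Remaining liens by effective date: D (March 23, 2022), A (April 14, 2022), B (October 12, 2023).
B already ranks below D; the subordination has no effect.

C, D, A, B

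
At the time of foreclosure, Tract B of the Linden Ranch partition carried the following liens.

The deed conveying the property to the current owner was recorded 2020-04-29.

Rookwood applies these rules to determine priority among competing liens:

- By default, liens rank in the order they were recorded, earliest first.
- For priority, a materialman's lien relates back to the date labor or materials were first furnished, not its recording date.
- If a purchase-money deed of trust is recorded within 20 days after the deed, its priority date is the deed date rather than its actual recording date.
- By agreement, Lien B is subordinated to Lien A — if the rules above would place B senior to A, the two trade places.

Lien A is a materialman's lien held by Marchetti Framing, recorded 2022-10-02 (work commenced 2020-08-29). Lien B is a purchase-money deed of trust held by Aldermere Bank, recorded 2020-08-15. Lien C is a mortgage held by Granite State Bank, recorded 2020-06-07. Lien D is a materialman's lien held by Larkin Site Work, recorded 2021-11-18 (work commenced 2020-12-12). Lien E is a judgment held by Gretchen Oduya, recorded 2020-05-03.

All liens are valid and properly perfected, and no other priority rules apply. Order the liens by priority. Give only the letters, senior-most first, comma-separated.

Effective dates: A relates back to 2020-08-29 (work commenced); B missed the 20-day window (108 days after the deed), so its recording date stands; D relates back to 2020-12-12 (work commenced).
Sorted by effective date: E (2020-05-03), C (2020-06-07), B (2020-08-15), A (2020-08-29), D (2020-12-12).
The subordination applies — B was senior to A — so B and A swap.

E, C, A, B, D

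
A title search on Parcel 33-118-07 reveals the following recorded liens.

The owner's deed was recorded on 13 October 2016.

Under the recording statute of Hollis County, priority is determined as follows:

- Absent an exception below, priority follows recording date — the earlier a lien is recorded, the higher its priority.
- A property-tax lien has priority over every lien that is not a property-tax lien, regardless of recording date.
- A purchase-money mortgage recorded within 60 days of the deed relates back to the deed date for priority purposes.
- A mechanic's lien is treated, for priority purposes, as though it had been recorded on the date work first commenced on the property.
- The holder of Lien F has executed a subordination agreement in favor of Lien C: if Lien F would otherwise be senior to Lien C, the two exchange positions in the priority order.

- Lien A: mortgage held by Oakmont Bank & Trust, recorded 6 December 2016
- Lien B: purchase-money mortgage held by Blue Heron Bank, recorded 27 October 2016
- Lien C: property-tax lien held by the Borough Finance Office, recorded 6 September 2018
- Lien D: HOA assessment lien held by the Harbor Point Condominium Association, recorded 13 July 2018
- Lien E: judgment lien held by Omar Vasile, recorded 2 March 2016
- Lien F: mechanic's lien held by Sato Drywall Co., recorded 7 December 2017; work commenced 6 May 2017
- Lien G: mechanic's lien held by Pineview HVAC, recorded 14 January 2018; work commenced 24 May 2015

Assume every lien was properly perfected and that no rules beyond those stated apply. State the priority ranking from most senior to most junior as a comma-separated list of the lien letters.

Effective dates: B relates back to the deed date 13 October 2016; F relates back to 6 May 2017 (work commenced); G relates back to 24 May 2015 (work commenced).
C is a property-tax lien, so it outranks all other liens regardless of date.
Ordering the rest by effective date: G (24 May 2015), E (2 March 2016), B (13 October 2016), A (6 December 2016), F (6 May 2017), D (13 July 2018).
Since F is not senior to C, the subordination leaves the order unchanged.

C, G, E, B, A, F, D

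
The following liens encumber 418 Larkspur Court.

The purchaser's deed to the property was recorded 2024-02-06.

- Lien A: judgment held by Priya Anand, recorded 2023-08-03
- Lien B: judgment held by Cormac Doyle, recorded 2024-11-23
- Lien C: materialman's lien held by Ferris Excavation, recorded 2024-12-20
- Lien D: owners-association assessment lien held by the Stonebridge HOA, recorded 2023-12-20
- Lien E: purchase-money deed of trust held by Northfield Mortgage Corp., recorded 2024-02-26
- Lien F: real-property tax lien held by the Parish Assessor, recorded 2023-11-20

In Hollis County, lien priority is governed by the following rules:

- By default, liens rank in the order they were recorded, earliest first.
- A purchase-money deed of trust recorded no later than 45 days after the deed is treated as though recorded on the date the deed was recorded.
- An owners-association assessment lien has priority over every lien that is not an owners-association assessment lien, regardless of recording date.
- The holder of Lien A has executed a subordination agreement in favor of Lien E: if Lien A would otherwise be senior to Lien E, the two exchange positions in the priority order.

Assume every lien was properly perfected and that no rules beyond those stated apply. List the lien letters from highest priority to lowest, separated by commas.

Adjusting effective dates: E's effective date is the deed date, 2024-02-06.
D is an owners-association assessment lien, so it outranks all other liens regardless of date.
Ordering the rest by effective date: A (2023-08-03), F (2023-11-20), E (2024-02-06), B (2024-11-23), C (2024-12-20).
A would otherwise be senior to E, so under the subordination agreement A and E exchange positions.

D, E, F, A, B, C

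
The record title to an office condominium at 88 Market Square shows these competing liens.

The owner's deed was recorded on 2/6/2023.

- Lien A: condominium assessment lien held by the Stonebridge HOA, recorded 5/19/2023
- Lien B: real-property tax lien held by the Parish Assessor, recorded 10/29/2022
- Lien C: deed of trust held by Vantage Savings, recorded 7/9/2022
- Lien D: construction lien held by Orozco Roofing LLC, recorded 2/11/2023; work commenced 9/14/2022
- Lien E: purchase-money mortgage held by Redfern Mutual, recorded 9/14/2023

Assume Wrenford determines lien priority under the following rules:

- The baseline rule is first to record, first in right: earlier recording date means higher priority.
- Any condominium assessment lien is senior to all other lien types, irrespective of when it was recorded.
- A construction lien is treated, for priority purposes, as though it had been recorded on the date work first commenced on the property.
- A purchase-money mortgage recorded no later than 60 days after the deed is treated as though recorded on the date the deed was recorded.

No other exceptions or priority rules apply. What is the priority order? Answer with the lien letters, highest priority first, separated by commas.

A, C, D, B, E

Adjusting effective dates: D's effective date is 9/14/2022, when work began; E was recorded 220 days after the deed, outside the 60-day window, so it keeps its recording date.
A is a condominium assessment lien and takes priority over every other lien.
Ordering the rest by effective date: C (7/9/2022), D (9/14/2022), B (10/29/2022), E (9/14/2023).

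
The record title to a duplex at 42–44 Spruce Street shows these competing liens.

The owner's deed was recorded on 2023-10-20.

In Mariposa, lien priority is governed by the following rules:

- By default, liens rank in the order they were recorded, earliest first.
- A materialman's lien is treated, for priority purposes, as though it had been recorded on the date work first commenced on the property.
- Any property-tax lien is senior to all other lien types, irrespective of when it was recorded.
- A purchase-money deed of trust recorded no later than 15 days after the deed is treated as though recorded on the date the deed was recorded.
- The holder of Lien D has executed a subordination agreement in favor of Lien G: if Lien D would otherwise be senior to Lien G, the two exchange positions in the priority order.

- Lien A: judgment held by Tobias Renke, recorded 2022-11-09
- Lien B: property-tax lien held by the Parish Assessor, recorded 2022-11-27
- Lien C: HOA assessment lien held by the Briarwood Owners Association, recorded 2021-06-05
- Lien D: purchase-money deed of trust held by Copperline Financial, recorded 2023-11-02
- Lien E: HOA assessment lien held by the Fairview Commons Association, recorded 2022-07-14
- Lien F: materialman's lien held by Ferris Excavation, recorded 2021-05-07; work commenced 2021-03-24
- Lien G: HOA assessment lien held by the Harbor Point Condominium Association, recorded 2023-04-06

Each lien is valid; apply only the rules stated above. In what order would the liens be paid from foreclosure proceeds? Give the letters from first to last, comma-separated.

Effective dates: D was recorded within the 15-day window, so its effective date is the deed date 2023-10-20; F's effective date is 2021-03-24, when work began.
B is a property-tax lien, so it outranks all other liens regardless of date.
Among the remaining liens, by effective date: F (2021-03-24), C (2021-06-05), E (2022-07-14), A (2022-11-09), G (2023-04-06), D (2023-10-20).
Since D is not senior to G, the subordination leaves the order unchanged.

B, F, C, E, A, G, D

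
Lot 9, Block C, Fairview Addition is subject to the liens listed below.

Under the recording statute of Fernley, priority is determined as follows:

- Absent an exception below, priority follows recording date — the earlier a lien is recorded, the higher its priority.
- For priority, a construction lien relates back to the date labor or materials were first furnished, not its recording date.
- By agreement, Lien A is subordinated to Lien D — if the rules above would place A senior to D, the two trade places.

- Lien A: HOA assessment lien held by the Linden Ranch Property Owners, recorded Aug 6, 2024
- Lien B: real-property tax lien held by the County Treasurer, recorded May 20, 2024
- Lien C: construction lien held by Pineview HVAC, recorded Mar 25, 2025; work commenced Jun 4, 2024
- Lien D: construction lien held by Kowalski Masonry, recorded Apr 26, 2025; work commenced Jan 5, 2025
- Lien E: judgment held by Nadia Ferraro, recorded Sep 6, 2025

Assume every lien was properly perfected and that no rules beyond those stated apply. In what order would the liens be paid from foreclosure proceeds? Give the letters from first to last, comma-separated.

B, C, D, A, E

Effective dates: C's effective date is Jun 4, 2024, when work began; D is treated as recorded Jan 5, 2025, the work-commencement date.
Sorted by effective date: B (May 20, 2024), C (Jun 4, 2024), A (Aug 6, 2024), D (Jan 5, 2025), E (Sep 6, 2025).
A would otherwise be senior to D, so under the subordination agreement A and D exchange positions.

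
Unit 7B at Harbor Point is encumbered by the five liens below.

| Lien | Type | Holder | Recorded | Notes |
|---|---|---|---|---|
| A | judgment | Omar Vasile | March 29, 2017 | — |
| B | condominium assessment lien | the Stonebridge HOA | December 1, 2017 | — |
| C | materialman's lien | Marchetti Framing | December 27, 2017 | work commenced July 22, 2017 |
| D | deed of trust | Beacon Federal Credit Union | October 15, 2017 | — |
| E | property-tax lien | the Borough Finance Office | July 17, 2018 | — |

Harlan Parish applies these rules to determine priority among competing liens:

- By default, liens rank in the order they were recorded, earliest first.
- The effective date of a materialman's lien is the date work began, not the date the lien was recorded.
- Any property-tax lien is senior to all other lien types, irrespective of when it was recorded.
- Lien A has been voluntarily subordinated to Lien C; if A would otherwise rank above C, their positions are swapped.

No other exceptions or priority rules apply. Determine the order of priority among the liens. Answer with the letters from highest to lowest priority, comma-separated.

E, C, A, D, B

Effective dates after the stated exceptions: C's effective date is July 22, 2017, when work began.
As a property-tax lien, E is senior to every other lien.
Among the remaining liens, by effective date: A (March 29, 2017), C (July 22, 2017), D (October 15, 2017), B (December 1, 2017).
Because A would otherwise rank above C, the subordination swaps them.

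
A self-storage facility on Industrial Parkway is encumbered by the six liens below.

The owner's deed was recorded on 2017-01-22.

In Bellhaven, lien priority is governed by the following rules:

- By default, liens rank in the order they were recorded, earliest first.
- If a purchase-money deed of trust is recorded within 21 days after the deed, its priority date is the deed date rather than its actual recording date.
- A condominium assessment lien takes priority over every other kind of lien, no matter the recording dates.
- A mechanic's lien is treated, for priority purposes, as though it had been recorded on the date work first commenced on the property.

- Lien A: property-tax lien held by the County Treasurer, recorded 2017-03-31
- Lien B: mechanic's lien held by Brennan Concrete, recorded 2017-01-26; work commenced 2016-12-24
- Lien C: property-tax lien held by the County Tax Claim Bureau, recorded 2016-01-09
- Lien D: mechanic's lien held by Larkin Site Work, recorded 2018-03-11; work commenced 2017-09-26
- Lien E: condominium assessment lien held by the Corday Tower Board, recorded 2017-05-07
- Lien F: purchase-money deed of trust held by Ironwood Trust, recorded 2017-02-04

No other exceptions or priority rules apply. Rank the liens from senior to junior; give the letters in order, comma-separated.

E, C, B, F, A, D

Adjusting effective dates: B is treated as recorded 2016-12-24, the work-commencement date; D is treated as recorded 2017-09-26, the work-commencement date; F relates back to the deed date 2017-01-22.
As a condominium assessment lien, E is senior to every other lien.
Remaining liens by effective date: C (2016-01-09), B (2016-12-24), F (2017-01-22), A (2017-03-31), D (2017-09-26).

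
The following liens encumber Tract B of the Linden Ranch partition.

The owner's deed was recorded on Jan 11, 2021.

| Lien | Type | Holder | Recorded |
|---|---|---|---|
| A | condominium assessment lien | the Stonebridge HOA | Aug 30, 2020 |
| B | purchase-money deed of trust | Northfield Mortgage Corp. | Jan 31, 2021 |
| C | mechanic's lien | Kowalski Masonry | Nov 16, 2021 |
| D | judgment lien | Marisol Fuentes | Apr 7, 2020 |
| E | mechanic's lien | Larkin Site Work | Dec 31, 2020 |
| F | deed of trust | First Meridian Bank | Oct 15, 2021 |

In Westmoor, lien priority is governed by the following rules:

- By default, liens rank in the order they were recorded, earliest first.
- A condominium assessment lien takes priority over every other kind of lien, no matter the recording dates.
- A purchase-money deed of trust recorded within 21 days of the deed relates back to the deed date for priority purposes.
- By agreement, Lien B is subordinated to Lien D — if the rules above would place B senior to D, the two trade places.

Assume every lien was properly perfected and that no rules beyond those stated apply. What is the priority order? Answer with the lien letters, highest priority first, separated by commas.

A, D, E, B, F, C

Adjusting effective dates: B relates back to the deed date Jan 11, 2021.
As a condominium assessment lien, A is senior to every other lien.
The other liens, earliest effective date first: D (Apr 7, 2020), E (Dec 31, 2020), B (Jan 11, 2021), F (Oct 15, 2021), C (Nov 16, 2021).
Since B is not senior to D, the subordination leaves the order unchanged.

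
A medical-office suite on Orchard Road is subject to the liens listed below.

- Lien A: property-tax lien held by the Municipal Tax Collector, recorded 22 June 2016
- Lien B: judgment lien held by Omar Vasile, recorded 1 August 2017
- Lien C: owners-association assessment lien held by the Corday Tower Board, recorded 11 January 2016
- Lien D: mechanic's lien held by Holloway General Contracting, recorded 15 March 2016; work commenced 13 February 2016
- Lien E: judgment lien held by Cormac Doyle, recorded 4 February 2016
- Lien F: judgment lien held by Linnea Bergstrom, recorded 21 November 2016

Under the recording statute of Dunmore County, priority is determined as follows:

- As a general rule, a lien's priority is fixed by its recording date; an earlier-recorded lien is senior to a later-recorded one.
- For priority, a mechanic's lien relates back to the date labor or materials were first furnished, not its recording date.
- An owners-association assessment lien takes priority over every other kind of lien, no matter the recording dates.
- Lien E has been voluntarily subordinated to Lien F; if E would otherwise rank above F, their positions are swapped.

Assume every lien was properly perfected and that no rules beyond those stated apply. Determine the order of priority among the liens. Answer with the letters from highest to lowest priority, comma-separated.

First, effective dates: D's effective date is 13 February 2016, when work began.
C is an owners-association assessment lien and takes priority over every other lien.
Ordering the rest by effective date: E (4 February 2016), D (13 February 2016), A (22 June 2016), F (21 November 2016), B (1 August 2017).
The subordination applies — E was senior to F — so E and F swap.

C, F, D, A, E, B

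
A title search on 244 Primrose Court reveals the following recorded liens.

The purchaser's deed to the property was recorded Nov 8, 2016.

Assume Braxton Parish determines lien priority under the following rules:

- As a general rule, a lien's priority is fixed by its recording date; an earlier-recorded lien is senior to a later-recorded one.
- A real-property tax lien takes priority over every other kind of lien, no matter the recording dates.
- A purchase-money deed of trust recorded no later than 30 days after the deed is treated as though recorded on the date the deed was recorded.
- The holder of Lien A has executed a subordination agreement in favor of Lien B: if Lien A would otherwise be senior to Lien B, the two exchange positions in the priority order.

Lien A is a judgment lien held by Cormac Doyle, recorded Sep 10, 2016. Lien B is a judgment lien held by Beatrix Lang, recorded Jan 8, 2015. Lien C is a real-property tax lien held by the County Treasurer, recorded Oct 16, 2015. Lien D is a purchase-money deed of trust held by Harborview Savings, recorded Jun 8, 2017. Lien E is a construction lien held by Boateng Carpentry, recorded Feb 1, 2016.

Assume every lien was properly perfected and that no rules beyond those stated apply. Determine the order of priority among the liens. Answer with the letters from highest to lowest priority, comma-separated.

C, B, E, A, D

First, effective dates: D was recorded 212 days after the deed — beyond 30 days — so no relation-back applies.
C is a real-property tax lien and takes priority over every other lien.
Among the remaining liens, by effective date: B (Jan 8, 2015), E (Feb 1, 2016), A (Sep 10, 2016), D (Jun 8, 2017).
Since A is not senior to B, the subordination leaves the order unchanged.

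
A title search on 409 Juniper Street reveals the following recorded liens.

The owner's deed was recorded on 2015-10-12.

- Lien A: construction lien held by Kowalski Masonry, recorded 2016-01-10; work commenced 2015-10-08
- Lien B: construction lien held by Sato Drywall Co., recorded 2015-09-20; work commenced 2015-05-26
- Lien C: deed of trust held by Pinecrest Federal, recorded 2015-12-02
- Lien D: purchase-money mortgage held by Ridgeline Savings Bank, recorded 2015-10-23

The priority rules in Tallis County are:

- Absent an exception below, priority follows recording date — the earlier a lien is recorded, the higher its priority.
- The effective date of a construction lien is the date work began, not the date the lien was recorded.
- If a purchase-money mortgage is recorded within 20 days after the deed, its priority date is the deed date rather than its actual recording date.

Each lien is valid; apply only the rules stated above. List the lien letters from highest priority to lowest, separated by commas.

B, A, D, C

Adjusting effective dates: A is treated as recorded 2015-10-08, the work-commencement date; B relates back to 2015-05-26 (work commenced); D's effective date is the deed date, 2015-10-12.
Sorted by effective date: B (2015-05-26), A (2015-10-08), D (2015-10-12), C (2015-12-02).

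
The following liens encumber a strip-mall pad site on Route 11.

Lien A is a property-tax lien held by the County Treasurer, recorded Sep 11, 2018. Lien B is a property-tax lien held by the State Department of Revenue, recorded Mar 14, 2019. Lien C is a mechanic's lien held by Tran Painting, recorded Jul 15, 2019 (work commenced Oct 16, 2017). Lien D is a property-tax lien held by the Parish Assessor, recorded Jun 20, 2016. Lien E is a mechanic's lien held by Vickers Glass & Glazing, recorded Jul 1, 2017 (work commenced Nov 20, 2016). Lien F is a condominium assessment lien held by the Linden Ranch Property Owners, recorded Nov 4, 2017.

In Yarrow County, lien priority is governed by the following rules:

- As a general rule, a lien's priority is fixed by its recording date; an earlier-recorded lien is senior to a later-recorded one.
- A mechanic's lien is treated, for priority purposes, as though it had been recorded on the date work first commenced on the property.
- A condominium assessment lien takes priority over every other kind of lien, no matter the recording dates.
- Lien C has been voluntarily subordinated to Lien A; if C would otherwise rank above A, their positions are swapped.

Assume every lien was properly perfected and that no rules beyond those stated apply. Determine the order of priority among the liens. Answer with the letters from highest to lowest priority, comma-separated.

Effective dates after the stated exceptions: C's effective date is Oct 16, 2017, when work began; E is treated as recorded Nov 20, 2016, the work-commencement date.
F is a condominium assessment lien and takes priority over every other lien.
Remaining liens by effective date: D (Jun 20, 2016), E (Nov 20, 2016), C (Oct 16, 2017), A (Sep 11, 2018), B (Mar 14, 2019).
Because C would otherwise rank above A, the subordination swaps them.

F, D, E, A, C, B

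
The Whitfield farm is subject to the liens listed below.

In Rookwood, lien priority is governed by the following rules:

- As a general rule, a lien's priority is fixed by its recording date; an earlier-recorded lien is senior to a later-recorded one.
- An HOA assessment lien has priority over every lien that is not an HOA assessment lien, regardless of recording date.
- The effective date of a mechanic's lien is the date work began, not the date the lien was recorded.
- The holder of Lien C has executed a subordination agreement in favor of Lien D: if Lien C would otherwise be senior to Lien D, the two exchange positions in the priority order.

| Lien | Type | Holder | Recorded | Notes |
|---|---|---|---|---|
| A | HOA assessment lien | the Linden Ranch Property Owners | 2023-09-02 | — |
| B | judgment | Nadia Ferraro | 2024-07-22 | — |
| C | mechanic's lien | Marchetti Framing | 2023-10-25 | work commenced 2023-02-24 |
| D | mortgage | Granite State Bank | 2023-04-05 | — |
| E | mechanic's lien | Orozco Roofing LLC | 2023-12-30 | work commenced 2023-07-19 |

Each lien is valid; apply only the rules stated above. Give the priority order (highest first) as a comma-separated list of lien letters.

Effective dates: C relates back to 2023-02-24 (work commenced); E relates back to 2023-07-19 (work commenced).
As an HOA assessment lien, A is senior to every other lien.
Ordering the rest by effective date: C (2023-02-24), D (2023-04-05), E (2023-07-19), B (2024-07-22).
C would otherwise be senior to D, so under the subordination agreement C and D exchange positions.

A, D, C, E, B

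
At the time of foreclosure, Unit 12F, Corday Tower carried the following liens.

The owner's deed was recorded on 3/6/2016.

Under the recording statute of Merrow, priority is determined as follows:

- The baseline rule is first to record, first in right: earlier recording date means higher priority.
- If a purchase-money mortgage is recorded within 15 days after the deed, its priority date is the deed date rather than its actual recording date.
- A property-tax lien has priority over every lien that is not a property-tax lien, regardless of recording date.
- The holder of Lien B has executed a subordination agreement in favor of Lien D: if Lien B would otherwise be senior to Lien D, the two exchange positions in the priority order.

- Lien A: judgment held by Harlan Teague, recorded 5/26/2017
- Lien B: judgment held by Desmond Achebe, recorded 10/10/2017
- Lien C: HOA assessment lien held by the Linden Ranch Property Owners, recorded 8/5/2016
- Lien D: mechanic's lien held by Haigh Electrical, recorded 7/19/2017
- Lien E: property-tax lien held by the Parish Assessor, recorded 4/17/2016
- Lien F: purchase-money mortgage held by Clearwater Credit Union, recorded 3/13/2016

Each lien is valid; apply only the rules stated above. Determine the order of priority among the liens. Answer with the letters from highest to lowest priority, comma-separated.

E, F, C, A, D, B

First, effective dates: F was recorded within the 15-day window, so its effective date is the deed date 3/6/2016.
As a property-tax lien, E is senior to every other lien.
Remaining liens by effective date: F (3/6/2016), C (8/5/2016), A (5/26/2017), D (7/19/2017), B (10/10/2017).
B is already junior to D, so the subordination agreement changes nothing.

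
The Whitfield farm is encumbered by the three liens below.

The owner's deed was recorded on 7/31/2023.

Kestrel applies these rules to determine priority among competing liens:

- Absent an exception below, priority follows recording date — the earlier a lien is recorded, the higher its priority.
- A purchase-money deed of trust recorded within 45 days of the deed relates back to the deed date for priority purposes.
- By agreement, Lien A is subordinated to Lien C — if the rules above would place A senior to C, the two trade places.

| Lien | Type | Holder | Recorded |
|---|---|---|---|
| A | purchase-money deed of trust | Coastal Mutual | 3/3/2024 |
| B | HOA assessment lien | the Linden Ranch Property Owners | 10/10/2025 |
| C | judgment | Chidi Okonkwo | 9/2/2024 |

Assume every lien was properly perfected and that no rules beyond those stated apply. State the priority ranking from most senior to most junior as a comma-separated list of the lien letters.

Effective dates: A was recorded 216 days after the deed — beyond 45 days — so no relation-back applies.
Ordering by effective date: A (3/3/2024), C (9/2/2024), B (10/10/2025).
Because A would otherwise rank above C, the subordination swaps them.

C, A, B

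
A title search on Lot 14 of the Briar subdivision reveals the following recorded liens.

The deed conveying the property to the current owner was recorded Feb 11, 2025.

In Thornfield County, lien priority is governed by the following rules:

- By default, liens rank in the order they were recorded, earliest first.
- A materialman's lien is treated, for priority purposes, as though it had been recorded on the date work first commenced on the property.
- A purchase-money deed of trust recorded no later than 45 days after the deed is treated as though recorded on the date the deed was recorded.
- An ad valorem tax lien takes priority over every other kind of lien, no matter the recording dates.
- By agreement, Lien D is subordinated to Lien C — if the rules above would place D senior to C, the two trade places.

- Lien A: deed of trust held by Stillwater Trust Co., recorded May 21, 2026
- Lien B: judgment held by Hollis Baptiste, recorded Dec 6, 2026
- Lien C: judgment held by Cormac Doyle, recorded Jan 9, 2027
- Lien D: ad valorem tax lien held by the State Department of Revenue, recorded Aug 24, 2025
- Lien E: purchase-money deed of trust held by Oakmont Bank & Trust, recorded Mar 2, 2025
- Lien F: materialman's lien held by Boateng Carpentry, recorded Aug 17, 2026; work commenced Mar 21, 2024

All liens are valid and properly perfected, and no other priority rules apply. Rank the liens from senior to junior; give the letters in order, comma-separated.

Adjusting effective dates: E was recorded within the 45-day window, so its effective date is the deed date Feb 11, 2025; F is treated as recorded Mar 21, 2024, the work-commencement date.
D is an ad valorem tax lien, so it outranks all other liens regardless of date.
The other liens, earliest effective date first: F (Mar 21, 2024), E (Feb 11, 2025), A (May 21, 2026), B (Dec 6, 2026), C (Jan 9, 2027).
Because D would otherwise rank above C, the subordination swaps them.

C, F, E, A, B, D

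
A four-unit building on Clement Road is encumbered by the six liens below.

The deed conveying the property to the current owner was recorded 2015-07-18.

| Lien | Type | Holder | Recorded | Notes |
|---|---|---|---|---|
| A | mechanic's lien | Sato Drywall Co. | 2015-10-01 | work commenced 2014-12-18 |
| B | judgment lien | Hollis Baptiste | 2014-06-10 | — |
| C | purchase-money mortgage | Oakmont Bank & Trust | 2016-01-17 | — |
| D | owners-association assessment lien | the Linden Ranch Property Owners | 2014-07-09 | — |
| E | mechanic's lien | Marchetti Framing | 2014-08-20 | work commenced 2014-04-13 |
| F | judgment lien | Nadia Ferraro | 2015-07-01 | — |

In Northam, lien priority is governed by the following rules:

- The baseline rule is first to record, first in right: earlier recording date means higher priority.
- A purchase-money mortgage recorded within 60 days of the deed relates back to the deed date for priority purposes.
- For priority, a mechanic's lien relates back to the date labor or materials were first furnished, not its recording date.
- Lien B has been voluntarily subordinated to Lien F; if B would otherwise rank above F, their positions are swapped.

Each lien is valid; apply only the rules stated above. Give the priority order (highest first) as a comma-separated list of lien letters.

Effective dates: A relates back to 2014-12-18 (work commenced); C missed the 60-day window (183 days after the deed), so its recording date stands; E relates back to 2014-04-13 (work commenced).
Sorted by effective date: E (2014-04-13), B (2014-06-10), D (2014-07-09), A (2014-12-18), F (2015-07-01), C (2016-01-17).
The subordination applies — B was senior to F — so B and F swap.

E, F, D, A, B, C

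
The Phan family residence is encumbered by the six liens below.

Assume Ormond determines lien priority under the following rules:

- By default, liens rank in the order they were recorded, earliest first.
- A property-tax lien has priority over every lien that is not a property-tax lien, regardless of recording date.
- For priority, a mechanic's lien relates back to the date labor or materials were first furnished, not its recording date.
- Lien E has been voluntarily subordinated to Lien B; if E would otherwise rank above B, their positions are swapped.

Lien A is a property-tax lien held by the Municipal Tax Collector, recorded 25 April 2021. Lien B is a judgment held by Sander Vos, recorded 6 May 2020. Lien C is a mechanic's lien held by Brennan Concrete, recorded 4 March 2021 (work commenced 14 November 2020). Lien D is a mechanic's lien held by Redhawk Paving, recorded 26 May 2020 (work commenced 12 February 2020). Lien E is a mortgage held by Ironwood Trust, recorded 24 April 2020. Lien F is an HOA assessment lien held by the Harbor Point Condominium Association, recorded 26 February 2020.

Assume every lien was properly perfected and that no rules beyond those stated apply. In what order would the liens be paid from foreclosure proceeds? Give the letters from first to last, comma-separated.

First, effective dates: C is treated as recorded 14 November 2020, the work-commencement date; D relates back to 12 February 2020 (work commenced).
A is a property-tax lien, so it outranks all other liens regardless of date.
The other liens, earliest effective date first: D (12 February 2020), F (26 February 2020), E (24 April 2020), B (6 May 2020), C (14 November 2020).
E would otherwise be senior to B, so under the subordination agreement E and B exchange positions.

A, D, F, B, E, C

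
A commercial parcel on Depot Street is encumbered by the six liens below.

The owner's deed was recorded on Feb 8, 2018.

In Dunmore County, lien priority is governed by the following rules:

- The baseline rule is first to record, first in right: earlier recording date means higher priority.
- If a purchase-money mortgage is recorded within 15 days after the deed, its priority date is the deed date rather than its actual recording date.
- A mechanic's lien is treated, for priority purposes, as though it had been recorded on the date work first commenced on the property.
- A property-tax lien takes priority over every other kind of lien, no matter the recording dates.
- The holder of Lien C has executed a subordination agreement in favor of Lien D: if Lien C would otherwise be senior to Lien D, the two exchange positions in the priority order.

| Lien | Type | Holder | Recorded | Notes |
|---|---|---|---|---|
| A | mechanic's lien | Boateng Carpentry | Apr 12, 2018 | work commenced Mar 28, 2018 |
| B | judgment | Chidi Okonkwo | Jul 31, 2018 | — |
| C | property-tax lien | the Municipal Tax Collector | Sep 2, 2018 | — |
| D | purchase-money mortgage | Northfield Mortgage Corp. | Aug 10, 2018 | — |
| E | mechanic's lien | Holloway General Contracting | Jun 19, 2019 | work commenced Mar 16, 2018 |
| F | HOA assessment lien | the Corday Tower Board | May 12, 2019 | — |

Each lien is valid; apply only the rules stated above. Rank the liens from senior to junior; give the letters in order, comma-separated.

D, E, A, B, C, F

First, effective dates: A's effective date is Mar 28, 2018, when work began; D missed the 15-day window (183 days after the deed), so its recording date stands; E is treated as recorded Mar 16, 2018, the work-commencement date.
C, as a property-tax lien, has superpriority and ranks first.
Remaining liens by effective date: E (Mar 16, 2018), A (Mar 28, 2018), B (Jul 31, 2018), D (Aug 10, 2018), F (May 12, 2019).
C would otherwise be senior to D, so under the subordination agreement C and D exchange positions.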